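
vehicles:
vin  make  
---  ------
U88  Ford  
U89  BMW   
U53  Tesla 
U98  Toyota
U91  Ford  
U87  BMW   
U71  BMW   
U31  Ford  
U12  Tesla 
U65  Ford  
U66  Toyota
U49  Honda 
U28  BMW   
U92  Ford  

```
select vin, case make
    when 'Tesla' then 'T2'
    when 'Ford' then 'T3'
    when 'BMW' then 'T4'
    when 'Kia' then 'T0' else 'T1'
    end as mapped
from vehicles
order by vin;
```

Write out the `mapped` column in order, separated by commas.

T2, T4, T3, T1, T2, T3, T1, T4, T4, T3, T4, T3, T3, T1

vin=U12: make='Tesla' → T2
vin=U28: make='BMW' → T4
vin=U31: make='Ford' → T3
vin=U49: ELSE → T1
vin=U53: make='Tesla' → T2
vin=U65: make='Ford' → T3
vin=U66: ELSE → T1
vin=U71: make='BMW' → T4
vin=U87: make='BMW' → T4
vin=U88: make='Ford' → T3
vin=U89: make='BMW' → T4
vin=U91: make='Ford' → T3
vin=U92: make='Ford' → T3
vin=U98: ELSE → T1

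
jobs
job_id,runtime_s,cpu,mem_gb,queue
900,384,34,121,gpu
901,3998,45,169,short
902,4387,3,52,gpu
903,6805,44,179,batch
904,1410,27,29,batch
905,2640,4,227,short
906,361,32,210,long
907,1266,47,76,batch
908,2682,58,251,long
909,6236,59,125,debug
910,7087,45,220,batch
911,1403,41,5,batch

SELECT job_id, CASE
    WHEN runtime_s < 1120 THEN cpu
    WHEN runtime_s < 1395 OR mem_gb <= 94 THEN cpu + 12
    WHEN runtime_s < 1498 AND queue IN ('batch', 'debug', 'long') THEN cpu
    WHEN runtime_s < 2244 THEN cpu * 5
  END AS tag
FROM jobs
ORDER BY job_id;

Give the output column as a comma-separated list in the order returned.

job_id=900: runtime_s < 1120 → 34
job_id=901: (no match → NULL) → NULL
job_id=902: runtime_s < 1395 OR mem_gb <= 94 → 15
job_id=903: (no match → NULL) → NULL
job_id=904: runtime_s < 1395 OR mem_gb <= 94 → 39
job_id=905: (no match → NULL) → NULL
job_id=906: runtime_s < 1120 → 32
job_id=907: runtime_s < 1395 OR mem_gb <= 94 → 59
job_id=908: (no match → NULL) → NULL
job_id=909: (no match → NULL) → NULL
job_id=910: (no match → NULL) → NULL
job_id=911: runtime_s < 1395 OR mem_gb <= 94 → 53

34, NULL, 15, NULL, 39, NULL, 32, 59, NULL, NULL, NULL, 53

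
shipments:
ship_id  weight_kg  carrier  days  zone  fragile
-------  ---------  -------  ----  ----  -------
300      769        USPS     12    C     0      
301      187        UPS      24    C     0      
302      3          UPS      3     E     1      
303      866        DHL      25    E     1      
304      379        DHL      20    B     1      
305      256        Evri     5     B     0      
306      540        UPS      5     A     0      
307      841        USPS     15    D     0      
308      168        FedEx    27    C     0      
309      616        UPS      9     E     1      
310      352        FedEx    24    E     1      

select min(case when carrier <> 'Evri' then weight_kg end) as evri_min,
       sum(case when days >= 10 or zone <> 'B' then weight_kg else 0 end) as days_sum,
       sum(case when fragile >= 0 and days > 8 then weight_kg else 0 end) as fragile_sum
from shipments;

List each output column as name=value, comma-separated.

evri_min=3, days_sum=4721, fragile_sum=4178

[evri_min: carrier <> 'Evri']
ship_id=300: ✓ → 769
ship_id=301: ✓ → 187
ship_id=302: ✓ → 3
ship_id=303: ✓ → 866
ship_id=304: ✓ → 379
ship_id=305: ✗
ship_id=306: ✓ → 540
ship_id=307: ✓ → 841
ship_id=308: ✓ → 168
ship_id=309: ✓ → 616
ship_id=310: ✓ → 352
evri_min = MIN(769, 187, 3, 866, 379, 540, 841, 168, 616, 352) = 3
—
[days_sum: days >= 10 or zone <> 'B']
ship_id=300: ✓ → 769
ship_id=301: ✓ → 187
ship_id=302: ✓ → 3
ship_id=303: ✓ → 866
ship_id=304: ✓ → 379
ship_id=305: ✗
ship_id=306: ✓ → 540
ship_id=307: ✓ → 841
ship_id=308: ✓ → 168
ship_id=309: ✓ → 616
ship_id=310: ✓ → 352
days_sum = 769 + 187 + 3 + 866 + 379 + 540 + 841 + 168 + 616 + 352 = 4721
—
[fragile_sum: fragile >= 0 and days > 8]
ship_id=300: ✓ → 769
ship_id=301: ✓ → 187
ship_id=302: ✗
ship_id=303: ✓ → 866
ship_id=304: ✓ → 379
ship_id=305: ✗
ship_id=306: ✗
ship_id=307: ✓ → 841
ship_id=308: ✓ → 168
ship_id=309: ✓ → 616
ship_id=310: ✓ → 352
fragile_sum = 769 + 187 + 866 + 379 + 841 + 168 + 616 + 352 = 4178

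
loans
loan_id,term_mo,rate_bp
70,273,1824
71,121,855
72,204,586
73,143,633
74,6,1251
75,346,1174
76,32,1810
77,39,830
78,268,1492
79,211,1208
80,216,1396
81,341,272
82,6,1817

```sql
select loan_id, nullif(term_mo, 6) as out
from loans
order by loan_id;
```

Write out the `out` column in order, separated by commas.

273, 121, 204, 143, NULL, 346, 32, 39, 268, 211, 216, 341, NULL

loan_id=70: term_mo=273 vs 6: differ → 273
loan_id=71: term_mo=121 vs 6: differ → 121
loan_id=72: term_mo=204 vs 6: differ → 204
loan_id=73: term_mo=143 vs 6: differ → 143
loan_id=74: term_mo=6 vs 6: equal → NULL
loan_id=75: term_mo=346 vs 6: differ → 346
loan_id=76: term_mo=32 vs 6: differ → 32
loan_id=77: term_mo=39 vs 6: differ → 39
loan_id=78: term_mo=268 vs 6: differ → 268
loan_id=79: term_mo=211 vs 6: differ → 211
loan_id=80: term_mo=216 vs 6: differ → 216
loan_id=81: term_mo=341 vs 6: differ → 341
loan_id=82: term_mo=6 vs 6: equal → NULL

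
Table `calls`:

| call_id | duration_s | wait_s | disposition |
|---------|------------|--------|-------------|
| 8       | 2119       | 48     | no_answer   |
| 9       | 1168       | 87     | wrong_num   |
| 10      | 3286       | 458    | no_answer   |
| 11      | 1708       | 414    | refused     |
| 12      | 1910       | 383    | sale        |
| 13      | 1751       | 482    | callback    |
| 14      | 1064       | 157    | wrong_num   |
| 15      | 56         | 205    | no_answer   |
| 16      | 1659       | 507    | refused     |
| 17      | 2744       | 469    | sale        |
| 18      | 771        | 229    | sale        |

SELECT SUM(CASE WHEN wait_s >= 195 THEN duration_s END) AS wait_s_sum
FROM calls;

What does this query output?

13885

call_id=8: ✗
call_id=9: ✗
call_id=10: ✓ → 3286
call_id=11: ✓ → 1708
call_id=12: ✓ → 1910
call_id=13: ✓ → 1751
call_id=14: ✗
call_id=15: ✓ → 56
call_id=16: ✓ → 1659
call_id=17: ✓ → 2744
call_id=18: ✓ → 771
wait_s_sum = 3286 + 1708 + 1910 + 1751 + 56 + 1659 + 2744 + 771 = 13885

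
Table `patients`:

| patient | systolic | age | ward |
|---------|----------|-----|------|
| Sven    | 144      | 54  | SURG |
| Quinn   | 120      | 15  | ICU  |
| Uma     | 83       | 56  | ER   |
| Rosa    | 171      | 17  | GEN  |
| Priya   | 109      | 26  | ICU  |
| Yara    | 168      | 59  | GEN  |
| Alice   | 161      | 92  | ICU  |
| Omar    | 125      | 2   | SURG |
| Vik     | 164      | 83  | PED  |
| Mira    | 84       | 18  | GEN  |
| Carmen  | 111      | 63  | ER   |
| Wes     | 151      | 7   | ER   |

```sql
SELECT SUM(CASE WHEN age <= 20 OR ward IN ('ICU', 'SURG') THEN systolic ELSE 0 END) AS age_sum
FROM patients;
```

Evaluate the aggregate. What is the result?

1065

patient=Sven: ✓ → 144
patient=Quinn: ✓ → 120
patient=Uma: ✗
patient=Rosa: ✓ → 171
patient=Priya: ✓ → 109
patient=Yara: ✗
patient=Alice: ✓ → 161
patient=Omar: ✓ → 125
patient=Vik: ✗
patient=Mira: ✓ → 84
patient=Carmen: ✗
patient=Wes: ✓ → 151
age_sum = 144 + 120 + 171 + 109 + 161 + 125 + 84 + 151 = 1065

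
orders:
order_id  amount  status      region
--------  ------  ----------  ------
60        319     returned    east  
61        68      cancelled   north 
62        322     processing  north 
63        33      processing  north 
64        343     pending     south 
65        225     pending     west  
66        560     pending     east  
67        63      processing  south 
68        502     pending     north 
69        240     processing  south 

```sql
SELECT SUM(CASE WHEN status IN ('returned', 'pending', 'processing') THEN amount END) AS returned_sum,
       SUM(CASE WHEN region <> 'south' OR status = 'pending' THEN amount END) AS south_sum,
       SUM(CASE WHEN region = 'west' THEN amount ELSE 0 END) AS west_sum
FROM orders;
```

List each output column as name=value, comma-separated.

[returned_sum: status IN ('returned', 'pending', 'processing')]
order_id=60: ✓ → 319
order_id=61: ✗
order_id=62: ✓ → 322
order_id=63: ✓ → 33
order_id=64: ✓ → 343
order_id=65: ✓ → 225
order_id=66: ✓ → 560
order_id=67: ✓ → 63
order_id=68: ✓ → 502
order_id=69: ✓ → 240
returned_sum = 319 + 322 + 33 + 343 + 225 + 560 + 63 + 502 + 240 = 2607
—
[south_sum: region <> 'south' OR status = 'pending']
order_id=60: ✓ → 319
order_id=61: ✓ → 68
order_id=62: ✓ → 322
order_id=63: ✓ → 33
order_id=64: ✓ → 343
order_id=65: ✓ → 225
order_id=66: ✓ → 560
order_id=67: ✗
order_id=68: ✓ → 502
order_id=69: ✗
south_sum = 319 + 68 + 322 + 33 + 343 + 225 + 560 + 502 = 2372
—
[west_sum: region = 'west']
order_id=60: ✗
order_id=61: ✗
order_id=62: ✗
order_id=63: ✗
order_id=64: ✗
order_id=65: ✓ → 225
order_id=66: ✗
order_id=67: ✗
order_id=68: ✗
order_id=69: ✗
west_sum = 225

returned_sum=2607, south_sum=2372, west_sum=225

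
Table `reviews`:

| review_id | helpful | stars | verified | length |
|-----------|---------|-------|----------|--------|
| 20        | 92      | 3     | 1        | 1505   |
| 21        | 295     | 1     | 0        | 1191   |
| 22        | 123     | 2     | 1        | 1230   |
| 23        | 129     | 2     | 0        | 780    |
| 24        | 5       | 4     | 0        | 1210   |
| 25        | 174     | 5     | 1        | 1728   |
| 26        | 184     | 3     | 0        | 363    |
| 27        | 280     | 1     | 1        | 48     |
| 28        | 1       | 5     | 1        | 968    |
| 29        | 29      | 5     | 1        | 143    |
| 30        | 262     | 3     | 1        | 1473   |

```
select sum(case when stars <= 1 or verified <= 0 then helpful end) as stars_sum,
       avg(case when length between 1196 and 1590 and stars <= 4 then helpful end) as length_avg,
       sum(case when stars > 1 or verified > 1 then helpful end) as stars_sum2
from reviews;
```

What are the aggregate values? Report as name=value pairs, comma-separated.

[stars_sum: stars <= 1 or verified <= 0]
review_id=20: ✗
review_id=21: ✓ → 295
review_id=22: ✗
review_id=23: ✓ → 129
review_id=24: ✓ → 5
review_id=25: ✗
review_id=26: ✓ → 184
review_id=27: ✓ → 280
review_id=28: ✗
review_id=29: ✗
review_id=30: ✗
stars_sum = 295 + 129 + 5 + 184 + 280 = 893
—
[length_avg: length between 1196 and 1590 and stars <= 4]
review_id=20: ✓ → 92
review_id=21: ✗
review_id=22: ✓ → 123
review_id=23: ✗
review_id=24: ✓ → 5
review_id=25: ✗
review_id=26: ✗
review_id=27: ✗
review_id=28: ✗
review_id=29: ✗
review_id=30: ✓ → 262
length_avg = (92 + 123 + 5 + 262) / 4 = 120.5
—
[stars_sum2: stars > 1 or verified > 1]
review_id=20: ✓ → 92
review_id=21: ✗
review_id=22: ✓ → 123
review_id=23: ✓ → 129
review_id=24: ✓ → 5
review_id=25: ✓ → 174
review_id=26: ✓ → 184
review_id=27: ✗
review_id=28: ✓ → 1
review_id=29: ✓ → 29
review_id=30: ✓ → 262
stars_sum2 = 92 + 123 + 129 + 5 + 174 + 184 + 1 + 29 + 262 = 999

stars_sum=893, length_avg=120.5, stars_sum2=999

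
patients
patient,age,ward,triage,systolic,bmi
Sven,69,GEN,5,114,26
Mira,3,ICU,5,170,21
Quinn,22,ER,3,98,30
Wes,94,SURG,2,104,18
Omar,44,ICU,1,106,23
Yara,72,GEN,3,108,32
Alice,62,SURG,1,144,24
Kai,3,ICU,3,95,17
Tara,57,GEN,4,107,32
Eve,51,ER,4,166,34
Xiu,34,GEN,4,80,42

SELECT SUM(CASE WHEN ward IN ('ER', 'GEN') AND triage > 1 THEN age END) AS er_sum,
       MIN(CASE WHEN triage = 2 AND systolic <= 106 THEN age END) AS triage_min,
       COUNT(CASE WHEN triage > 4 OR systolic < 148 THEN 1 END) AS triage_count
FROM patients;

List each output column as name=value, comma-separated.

[er_sum: ward IN ('ER', 'GEN') AND triage > 1]
patient=Sven: ✓ → 69
patient=Mira: ✗
patient=Quinn: ✓ → 22
patient=Wes: ✗
patient=Omar: ✗
patient=Yara: ✓ → 72
patient=Alice: ✗
patient=Kai: ✗
patient=Tara: ✓ → 57
patient=Eve: ✓ → 51
patient=Xiu: ✓ → 34
er_sum = 69 + 22 + 72 + 57 + 51 + 34 = 305
—
[triage_min: triage = 2 AND systolic <= 106]
patient=Sven: ✗
patient=Mira: ✗
patient=Quinn: ✗
patient=Wes: ✓ → 94
patient=Omar: ✗
patient=Yara: ✗
patient=Alice: ✗
patient=Kai: ✗
patient=Tara: ✗
patient=Eve: ✗
patient=Xiu: ✗
triage_min = MIN(94) = 94
—
[triage_count: triage > 4 OR systolic < 148]
patient=Sven: ✓ → 1
patient=Mira: ✓ → 1
patient=Quinn: ✓ → 1
patient=Wes: ✓ → 1
patient=Omar: ✓ → 1
patient=Yara: ✓ → 1
patient=Alice: ✓ → 1
patient=Kai: ✓ → 1
patient=Tara: ✓ → 1
patient=Eve: ✗
patient=Xiu: ✓ → 1
triage_count = COUNT(1, 1, 1, 1, 1, 1, 1, 1, 1, 1) = 10

er_sum=305, triage_min=94, triage_count=10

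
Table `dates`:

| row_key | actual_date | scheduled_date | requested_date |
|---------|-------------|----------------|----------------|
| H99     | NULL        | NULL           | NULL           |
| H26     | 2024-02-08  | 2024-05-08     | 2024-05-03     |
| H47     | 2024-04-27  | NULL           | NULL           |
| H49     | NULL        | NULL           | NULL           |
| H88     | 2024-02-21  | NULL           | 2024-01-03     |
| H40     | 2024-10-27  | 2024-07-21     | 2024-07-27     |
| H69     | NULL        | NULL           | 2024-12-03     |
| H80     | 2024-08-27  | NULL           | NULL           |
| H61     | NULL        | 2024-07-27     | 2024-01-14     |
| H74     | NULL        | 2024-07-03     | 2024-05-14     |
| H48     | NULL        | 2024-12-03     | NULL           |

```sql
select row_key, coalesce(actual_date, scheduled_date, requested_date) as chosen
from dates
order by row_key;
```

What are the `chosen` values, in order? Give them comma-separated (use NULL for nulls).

row_key=H26: actual_date=2024-02-08 → 2024-02-08
row_key=H40: actual_date=2024-10-27 → 2024-10-27
row_key=H47: actual_date=2024-04-27 → 2024-04-27
row_key=H48: actual_date=NULL, scheduled_date=2024-12-03 → 2024-12-03
row_key=H49: actual_date=NULL, scheduled_date=NULL, requested_date=NULL (all NULL) → NULL
row_key=H61: actual_date=NULL, scheduled_date=2024-07-27 → 2024-07-27
row_key=H69: actual_date=NULL, scheduled_date=NULL, requested_date=2024-12-03 → 2024-12-03
row_key=H74: actual_date=NULL, scheduled_date=2024-07-03 → 2024-07-03
row_key=H80: actual_date=2024-08-27 → 2024-08-27
row_key=H88: actual_date=2024-02-21 → 2024-02-21
row_key=H99: actual_date=NULL, scheduled_date=NULL, requested_date=NULL (all NULL) → NULL

2024-02-08, 2024-10-27, 2024-04-27, 2024-12-03, NULL, 2024-07-27, 2024-12-03, 2024-07-03, 2024-08-27, 2024-02-21, NULL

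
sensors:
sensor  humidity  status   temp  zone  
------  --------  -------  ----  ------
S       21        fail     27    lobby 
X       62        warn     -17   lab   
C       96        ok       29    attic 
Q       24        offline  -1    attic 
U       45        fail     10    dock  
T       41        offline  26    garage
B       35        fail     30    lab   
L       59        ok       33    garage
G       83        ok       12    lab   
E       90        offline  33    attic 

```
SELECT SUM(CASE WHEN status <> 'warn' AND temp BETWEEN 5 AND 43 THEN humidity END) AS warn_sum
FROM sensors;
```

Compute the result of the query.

sensor=S: ✓ → 21
sensor=X: ✗
sensor=C: ✓ → 96
sensor=Q: ✗
sensor=U: ✓ → 45
sensor=T: ✓ → 41
sensor=B: ✓ → 35
sensor=L: ✓ → 59
sensor=G: ✓ → 83
sensor=E: ✓ → 90
warn_sum = 21 + 96 + 45 + 41 + 35 + 59 + 83 + 90 = 470

470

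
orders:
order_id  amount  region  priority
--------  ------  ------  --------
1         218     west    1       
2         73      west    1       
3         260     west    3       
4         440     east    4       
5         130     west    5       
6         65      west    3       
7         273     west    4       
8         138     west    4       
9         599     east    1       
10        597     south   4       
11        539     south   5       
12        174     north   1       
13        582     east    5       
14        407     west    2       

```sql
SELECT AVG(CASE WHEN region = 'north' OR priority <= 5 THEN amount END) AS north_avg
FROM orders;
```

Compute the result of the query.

order_id=1: ✓ → 218
order_id=2: ✓ → 73
order_id=3: ✓ → 260
order_id=4: ✓ → 440
order_id=5: ✓ → 130
order_id=6: ✓ → 65
order_id=7: ✓ → 273
order_id=8: ✓ → 138
order_id=9: ✓ → 599
order_id=10: ✓ → 597
order_id=11: ✓ → 539
order_id=12: ✓ → 174
order_id=13: ✓ → 582
order_id=14: ✓ → 407
north_avg = (218 + 73 + 260 + 440 + 130 + 65 + 273 + 138 + 599 + 597 + 539 + 174 + 582 + 407) / 14 = 321.0714285714

321.0714285714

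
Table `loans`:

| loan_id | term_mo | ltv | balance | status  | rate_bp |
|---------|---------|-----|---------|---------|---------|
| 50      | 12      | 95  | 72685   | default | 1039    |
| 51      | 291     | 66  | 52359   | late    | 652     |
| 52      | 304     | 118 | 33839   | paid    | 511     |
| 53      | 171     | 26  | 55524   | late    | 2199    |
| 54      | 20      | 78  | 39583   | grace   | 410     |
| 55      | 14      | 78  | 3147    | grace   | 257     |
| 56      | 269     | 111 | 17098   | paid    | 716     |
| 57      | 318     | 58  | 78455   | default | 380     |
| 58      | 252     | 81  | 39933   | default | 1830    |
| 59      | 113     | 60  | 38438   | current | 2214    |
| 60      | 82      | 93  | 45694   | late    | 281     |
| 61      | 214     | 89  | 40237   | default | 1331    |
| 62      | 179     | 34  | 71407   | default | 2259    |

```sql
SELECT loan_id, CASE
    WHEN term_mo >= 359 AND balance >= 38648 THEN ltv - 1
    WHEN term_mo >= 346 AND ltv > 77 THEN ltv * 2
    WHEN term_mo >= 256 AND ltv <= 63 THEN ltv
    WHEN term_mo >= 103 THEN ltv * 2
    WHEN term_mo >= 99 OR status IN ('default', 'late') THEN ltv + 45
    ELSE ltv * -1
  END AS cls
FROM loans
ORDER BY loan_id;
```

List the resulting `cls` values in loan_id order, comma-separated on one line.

140, 132, 236, 52, -78, -78, 222, 58, 162, 120, 138, 178, 68

loan_id=50: term_mo >= 99 OR status IN ('default', 'late') → 140
loan_id=51: term_mo >= 103 → 132
loan_id=52: term_mo >= 103 → 236
loan_id=53: term_mo >= 103 → 52
loan_id=54: ELSE → -78
loan_id=55: ELSE → -78
loan_id=56: term_mo >= 103 → 222
loan_id=57: term_mo >= 256 AND ltv <= 63 → 58
loan_id=58: term_mo >= 103 → 162
loan_id=59: term_mo >= 103 → 120
loan_id=60: term_mo >= 99 OR status IN ('default', 'late') → 138
loan_id=61: term_mo >= 103 → 178
loan_id=62: term_mo >= 103 → 68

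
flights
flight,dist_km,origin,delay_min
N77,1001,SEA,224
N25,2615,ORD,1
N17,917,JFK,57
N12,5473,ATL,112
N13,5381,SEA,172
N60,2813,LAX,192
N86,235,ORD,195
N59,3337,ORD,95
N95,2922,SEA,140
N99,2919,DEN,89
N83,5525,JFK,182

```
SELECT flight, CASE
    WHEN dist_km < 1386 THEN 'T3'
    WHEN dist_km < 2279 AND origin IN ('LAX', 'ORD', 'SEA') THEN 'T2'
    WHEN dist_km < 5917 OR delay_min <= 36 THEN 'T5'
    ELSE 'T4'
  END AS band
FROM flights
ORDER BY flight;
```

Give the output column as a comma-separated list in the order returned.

flight=N12: dist_km < 5917 OR delay_min <= 36 → T5
flight=N13: dist_km < 5917 OR delay_min <= 36 → T5
flight=N17: dist_km < 1386 → T3
flight=N25: dist_km < 5917 OR delay_min <= 36 → T5
flight=N59: dist_km < 5917 OR delay_min <= 36 → T5
flight=N60: dist_km < 5917 OR delay_min <= 36 → T5
flight=N77: dist_km < 1386 → T3
flight=N83: dist_km < 5917 OR delay_min <= 36 → T5
flight=N86: dist_km < 1386 → T3
flight=N95: dist_km < 5917 OR delay_min <= 36 → T5
flight=N99: dist_km < 5917 OR delay_min <= 36 → T5

T5, T5, T3, T5, T5, T5, T3, T5, T3, T5, T5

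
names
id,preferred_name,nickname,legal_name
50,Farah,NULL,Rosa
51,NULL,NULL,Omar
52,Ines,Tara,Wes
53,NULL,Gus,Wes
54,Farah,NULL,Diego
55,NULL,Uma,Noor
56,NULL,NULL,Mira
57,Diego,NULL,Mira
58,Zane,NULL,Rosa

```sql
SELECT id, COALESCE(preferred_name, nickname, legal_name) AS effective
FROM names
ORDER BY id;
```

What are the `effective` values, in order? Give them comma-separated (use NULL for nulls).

Farah, Omar, Ines, Gus, Farah, Uma, Mira, Diego, Zane

id=50: preferred_name=Farah → Farah
id=51: preferred_name=NULL, nickname=NULL, legal_name=Omar → Omar
id=52: preferred_name=Ines → Ines
id=53: preferred_name=NULL, nickname=Gus → Gus
id=54: preferred_name=Farah → Farah
id=55: preferred_name=NULL, nickname=Uma → Uma
id=56: preferred_name=NULL, nickname=NULL, legal_name=Mira → Mira
id=57: preferred_name=Diego → Diego
id=58: preferred_name=Zane → Zane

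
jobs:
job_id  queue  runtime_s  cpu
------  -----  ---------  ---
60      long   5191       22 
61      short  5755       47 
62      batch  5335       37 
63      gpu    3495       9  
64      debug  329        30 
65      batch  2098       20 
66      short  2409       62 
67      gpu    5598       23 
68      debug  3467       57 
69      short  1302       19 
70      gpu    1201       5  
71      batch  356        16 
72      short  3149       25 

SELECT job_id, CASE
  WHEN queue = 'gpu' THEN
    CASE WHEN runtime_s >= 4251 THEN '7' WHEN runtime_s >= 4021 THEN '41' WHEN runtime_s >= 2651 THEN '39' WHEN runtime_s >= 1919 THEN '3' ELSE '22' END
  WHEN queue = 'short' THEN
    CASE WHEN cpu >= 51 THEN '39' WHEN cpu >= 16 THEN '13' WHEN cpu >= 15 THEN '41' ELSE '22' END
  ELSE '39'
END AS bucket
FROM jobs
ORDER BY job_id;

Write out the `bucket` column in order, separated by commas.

39, 13, 39, 39, 39, 39, 39, 7, 39, 13, 22, 39, 13

job_id=60: queue='long' → outer ELSE → 39
job_id=61: queue='short' → inner[cpu >= 16] → 13
job_id=62: queue='batch' → outer ELSE → 39
job_id=63: queue='gpu' → inner[runtime_s >= 2651] → 39
job_id=64: queue='debug' → outer ELSE → 39
job_id=65: queue='batch' → outer ELSE → 39
job_id=66: queue='short' → inner[cpu >= 51] → 39
job_id=67: queue='gpu' → inner[runtime_s >= 4251] → 7
job_id=68: queue='debug' → outer ELSE → 39
job_id=69: queue='short' → inner[cpu >= 16] → 13
job_id=70: queue='gpu' → inner[ELSE] → 22
job_id=71: queue='batch' → outer ELSE → 39
job_id=72: queue='short' → inner[cpu >= 16] → 13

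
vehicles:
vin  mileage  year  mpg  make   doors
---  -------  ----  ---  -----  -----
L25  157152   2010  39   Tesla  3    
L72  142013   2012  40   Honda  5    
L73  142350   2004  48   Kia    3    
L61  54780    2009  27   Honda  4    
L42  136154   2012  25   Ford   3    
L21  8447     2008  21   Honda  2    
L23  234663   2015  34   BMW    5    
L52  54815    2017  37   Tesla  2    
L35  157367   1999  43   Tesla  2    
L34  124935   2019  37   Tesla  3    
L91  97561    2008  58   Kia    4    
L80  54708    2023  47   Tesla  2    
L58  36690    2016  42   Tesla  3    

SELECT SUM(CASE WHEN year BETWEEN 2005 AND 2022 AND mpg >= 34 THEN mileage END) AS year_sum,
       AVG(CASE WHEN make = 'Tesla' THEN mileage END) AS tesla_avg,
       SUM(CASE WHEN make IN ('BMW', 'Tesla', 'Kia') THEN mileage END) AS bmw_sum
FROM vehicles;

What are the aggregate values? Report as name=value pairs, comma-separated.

[year_sum: year BETWEEN 2005 AND 2022 AND mpg >= 34]
vin=L25: ✓ → 157152
vin=L72: ✓ → 142013
vin=L73: ✗
vin=L61: ✗
vin=L42: ✗
vin=L21: ✗
vin=L23: ✓ → 234663
vin=L52: ✓ → 54815
vin=L35: ✗
vin=L34: ✓ → 124935
vin=L91: ✓ → 97561
vin=L80: ✗
vin=L58: ✓ → 36690
year_sum = 157152 + 142013 + 234663 + 54815 + 124935 + 97561 + 36690 = 847829
—
[tesla_avg: make = 'Tesla']
vin=L25: ✓ → 157152
vin=L72: ✗
vin=L73: ✗
vin=L61: ✗
vin=L42: ✗
vin=L21: ✗
vin=L23: ✗
vin=L52: ✓ → 54815
vin=L35: ✓ → 157367
vin=L34: ✓ → 124935
vin=L91: ✗
vin=L80: ✓ → 54708
vin=L58: ✓ → 36690
tesla_avg = (157152 + 54815 + 157367 + 124935 + 54708 + 36690) / 6 = 97611.1666666667
—
[bmw_sum: make IN ('BMW', 'Tesla', 'Kia')]
vin=L25: ✓ → 157152
vin=L72: ✗
vin=L73: ✓ → 142350
vin=L61: ✗
vin=L42: ✗
vin=L21: ✗
vin=L23: ✓ → 234663
vin=L52: ✓ → 54815
vin=L35: ✓ → 157367
vin=L34: ✓ → 124935
vin=L91: ✓ → 97561
vin=L80: ✓ → 54708
vin=L58: ✓ → 36690
bmw_sum = 157152 + 142350 + 234663 + 54815 + 157367 + 124935 + 97561 + 54708 + 36690 = 1060241

year_sum=847829, tesla_avg=97611.1666666667, bmw_sum=1060241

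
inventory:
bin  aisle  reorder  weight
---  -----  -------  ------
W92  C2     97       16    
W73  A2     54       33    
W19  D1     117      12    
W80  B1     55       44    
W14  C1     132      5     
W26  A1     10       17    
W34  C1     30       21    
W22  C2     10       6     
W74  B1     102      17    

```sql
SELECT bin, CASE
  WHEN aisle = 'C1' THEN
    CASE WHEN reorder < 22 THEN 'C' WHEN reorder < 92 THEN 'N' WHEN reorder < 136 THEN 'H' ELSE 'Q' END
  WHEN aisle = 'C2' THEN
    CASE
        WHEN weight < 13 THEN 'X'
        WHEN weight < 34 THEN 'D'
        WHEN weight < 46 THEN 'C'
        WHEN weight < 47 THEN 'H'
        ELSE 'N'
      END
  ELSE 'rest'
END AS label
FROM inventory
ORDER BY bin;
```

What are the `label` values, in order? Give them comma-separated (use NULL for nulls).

bin=W14: aisle='C1' → inner[reorder < 136] → H
bin=W19: aisle='D1' → outer ELSE → rest
bin=W22: aisle='C2' → inner[weight < 13] → X
bin=W26: aisle='A1' → outer ELSE → rest
bin=W34: aisle='C1' → inner[reorder < 92] → N
bin=W73: aisle='A2' → outer ELSE → rest
bin=W74: aisle='B1' → outer ELSE → rest
bin=W80: aisle='B1' → outer ELSE → rest
bin=W92: aisle='C2' → inner[weight < 34] → D

H, rest, X, rest, N, rest, rest, rest, D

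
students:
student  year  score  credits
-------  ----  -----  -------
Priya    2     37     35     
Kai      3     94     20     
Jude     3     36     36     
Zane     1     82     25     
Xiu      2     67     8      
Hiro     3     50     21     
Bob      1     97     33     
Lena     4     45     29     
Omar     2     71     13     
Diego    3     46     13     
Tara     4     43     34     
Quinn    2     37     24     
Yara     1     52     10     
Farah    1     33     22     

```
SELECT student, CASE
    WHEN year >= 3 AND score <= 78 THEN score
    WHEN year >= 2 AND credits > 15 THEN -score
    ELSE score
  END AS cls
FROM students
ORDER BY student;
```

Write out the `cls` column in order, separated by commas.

student=Bob: ELSE → 97
student=Diego: year >= 3 AND score <= 78 → 46
student=Farah: ELSE → 33
student=Hiro: year >= 3 AND score <= 78 → 50
student=Jude: year >= 3 AND score <= 78 → 36
student=Kai: year >= 2 AND credits > 15 → -94
student=Lena: year >= 3 AND score <= 78 → 45
student=Omar: ELSE → 71
student=Priya: year >= 2 AND credits > 15 → -37
student=Quinn: year >= 2 AND credits > 15 → -37
student=Tara: year >= 3 AND score <= 78 → 43
student=Xiu: ELSE → 67
student=Yara: ELSE → 52
student=Zane: ELSE → 82

97, 46, 33, 50, 36, -94, 45, 71, -37, -37, 43, 67, 52, 82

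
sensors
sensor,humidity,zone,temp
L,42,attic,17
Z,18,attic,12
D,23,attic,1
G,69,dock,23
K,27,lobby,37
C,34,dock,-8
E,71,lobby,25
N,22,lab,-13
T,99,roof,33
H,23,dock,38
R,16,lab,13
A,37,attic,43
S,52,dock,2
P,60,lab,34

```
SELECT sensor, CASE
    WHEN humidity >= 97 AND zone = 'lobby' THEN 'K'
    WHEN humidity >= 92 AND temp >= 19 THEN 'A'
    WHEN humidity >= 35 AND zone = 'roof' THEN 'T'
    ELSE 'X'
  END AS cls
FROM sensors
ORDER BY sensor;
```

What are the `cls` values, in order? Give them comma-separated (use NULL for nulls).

X, X, X, X, X, X, X, X, X, X, X, X, A, X

sensor=A: ELSE → X
sensor=C: ELSE → X
sensor=D: ELSE → X
sensor=E: ELSE → X
sensor=G: ELSE → X
sensor=H: ELSE → X
sensor=K: ELSE → X
sensor=L: ELSE → X
sensor=N: ELSE → X
sensor=P: ELSE → X
sensor=R: ELSE → X
sensor=S: ELSE → X
sensor=T: humidity >= 92 AND temp >= 19 → A
sensor=Z: ELSE → X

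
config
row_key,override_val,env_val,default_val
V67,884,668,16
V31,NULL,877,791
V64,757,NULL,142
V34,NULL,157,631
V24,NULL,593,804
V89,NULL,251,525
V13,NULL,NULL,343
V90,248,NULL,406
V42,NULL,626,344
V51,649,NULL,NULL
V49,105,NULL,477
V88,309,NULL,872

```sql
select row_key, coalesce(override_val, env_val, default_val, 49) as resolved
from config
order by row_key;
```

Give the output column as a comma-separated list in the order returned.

343, 593, 877, 157, 626, 105, 649, 757, 884, 309, 251, 248

row_key=V13: override_val=NULL, env_val=NULL, default_val=343 → 343
row_key=V24: override_val=NULL, env_val=593 → 593
row_key=V31: override_val=NULL, env_val=877 → 877
row_key=V34: override_val=NULL, env_val=157 → 157
row_key=V42: override_val=NULL, env_val=626 → 626
row_key=V49: override_val=105 → 105
row_key=V51: override_val=649 → 649
row_key=V64: override_val=757 → 757
row_key=V67: override_val=884 → 884
row_key=V88: override_val=309 → 309
row_key=V89: override_val=NULL, env_val=251 → 251
row_key=V90: override_val=248 → 248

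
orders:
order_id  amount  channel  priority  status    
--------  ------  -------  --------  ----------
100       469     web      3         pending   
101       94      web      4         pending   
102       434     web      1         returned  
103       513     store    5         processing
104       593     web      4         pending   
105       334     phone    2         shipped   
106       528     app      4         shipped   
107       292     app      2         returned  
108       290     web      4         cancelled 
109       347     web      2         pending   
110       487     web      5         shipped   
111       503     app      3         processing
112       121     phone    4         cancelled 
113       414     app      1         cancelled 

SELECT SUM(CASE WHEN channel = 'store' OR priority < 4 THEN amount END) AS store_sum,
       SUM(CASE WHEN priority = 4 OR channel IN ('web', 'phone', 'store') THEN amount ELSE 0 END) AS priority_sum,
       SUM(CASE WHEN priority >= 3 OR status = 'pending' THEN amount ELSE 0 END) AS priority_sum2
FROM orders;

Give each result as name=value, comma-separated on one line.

store_sum=3306, priority_sum=4210, priority_sum2=3945

[store_sum: channel = 'store' OR priority < 4]
order_id=100: ✓ → 469
order_id=101: ✗
order_id=102: ✓ → 434
order_id=103: ✓ → 513
order_id=104: ✗
order_id=105: ✓ → 334
order_id=106: ✗
order_id=107: ✓ → 292
order_id=108: ✗
order_id=109: ✓ → 347
order_id=110: ✗
order_id=111: ✓ → 503
order_id=112: ✗
order_id=113: ✓ → 414
store_sum = 469 + 434 + 513 + 334 + 292 + 347 + 503 + 414 = 3306
—
[priority_sum: priority = 4 OR channel IN ('web', 'phone', 'store')]
order_id=100: ✓ → 469
order_id=101: ✓ → 94
order_id=102: ✓ → 434
order_id=103: ✓ → 513
order_id=104: ✓ → 593
order_id=105: ✓ → 334
order_id=106: ✓ → 528
order_id=107: ✗
order_id=108: ✓ → 290
order_id=109: ✓ → 347
order_id=110: ✓ → 487
order_id=111: ✗
order_id=112: ✓ → 121
order_id=113: ✗
priority_sum = 469 + 94 + 434 + 513 + 593 + 334 + 528 + 290 + 347 + 487 + 121 = 4210
—
[priority_sum2: priority >= 3 OR status = 'pending']
order_id=100: ✓ → 469
order_id=101: ✓ → 94
order_id=102: ✗
order_id=103: ✓ → 513
order_id=104: ✓ → 593
order_id=105: ✗
order_id=106: ✓ → 528
order_id=107: ✗
order_id=108: ✓ → 290
order_id=109: ✓ → 347
order_id=110: ✓ → 487
order_id=111: ✓ → 503
order_id=112: ✓ → 121
order_id=113: ✗
priority_sum2 = 469 + 94 + 513 + 593 + 528 + 290 + 347 + 487 + 503 + 121 = 3945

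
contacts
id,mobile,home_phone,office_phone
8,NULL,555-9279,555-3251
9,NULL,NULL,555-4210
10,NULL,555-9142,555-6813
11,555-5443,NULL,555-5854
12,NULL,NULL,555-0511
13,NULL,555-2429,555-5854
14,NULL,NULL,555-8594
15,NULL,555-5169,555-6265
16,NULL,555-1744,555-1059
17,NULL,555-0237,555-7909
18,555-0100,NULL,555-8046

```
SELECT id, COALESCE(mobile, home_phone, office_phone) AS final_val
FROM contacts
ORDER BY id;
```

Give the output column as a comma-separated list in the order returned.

555-9279, 555-4210, 555-9142, 555-5443, 555-0511, 555-2429, 555-8594, 555-5169, 555-1744, 555-0237, 555-0100

id=8: mobile=NULL, home_phone=555-9279 → 555-9279
id=9: mobile=NULL, home_phone=NULL, office_phone=555-4210 → 555-4210
id=10: mobile=NULL, home_phone=555-9142 → 555-9142
id=11: mobile=555-5443 → 555-5443
id=12: mobile=NULL, home_phone=NULL, office_phone=555-0511 → 555-0511
id=13: mobile=NULL, home_phone=555-2429 → 555-2429
id=14: mobile=NULL, home_phone=NULL, office_phone=555-8594 → 555-8594
id=15: mobile=NULL, home_phone=555-5169 → 555-5169
id=16: mobile=NULL, home_phone=555-1744 → 555-1744
id=17: mobile=NULL, home_phone=555-0237 → 555-0237
id=18: mobile=555-0100 → 555-0100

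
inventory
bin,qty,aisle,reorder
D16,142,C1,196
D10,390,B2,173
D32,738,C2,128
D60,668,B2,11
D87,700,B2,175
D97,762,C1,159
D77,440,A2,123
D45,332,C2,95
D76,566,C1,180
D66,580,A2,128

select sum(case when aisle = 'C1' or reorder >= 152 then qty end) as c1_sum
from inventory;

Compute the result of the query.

bin=D16: ✓ → 142
bin=D10: ✓ → 390
bin=D32: ✗
bin=D60: ✗
bin=D87: ✓ → 700
bin=D97: ✓ → 762
bin=D77: ✗
bin=D45: ✗
bin=D76: ✓ → 566
bin=D66: ✗
c1_sum = 142 + 390 + 700 + 762 + 566 = 2560

2560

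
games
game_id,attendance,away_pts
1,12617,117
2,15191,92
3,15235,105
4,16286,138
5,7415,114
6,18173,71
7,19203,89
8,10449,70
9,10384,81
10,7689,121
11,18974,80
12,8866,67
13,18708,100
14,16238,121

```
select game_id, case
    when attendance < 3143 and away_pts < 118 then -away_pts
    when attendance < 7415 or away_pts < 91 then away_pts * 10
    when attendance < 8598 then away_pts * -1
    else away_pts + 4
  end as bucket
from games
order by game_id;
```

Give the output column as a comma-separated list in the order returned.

game_id=1: ELSE → 121
game_id=2: ELSE → 96
game_id=3: ELSE → 109
game_id=4: ELSE → 142
game_id=5: attendance < 8598 → -114
game_id=6: attendance < 7415 or away_pts < 91 → 710
game_id=7: attendance < 7415 or away_pts < 91 → 890
game_id=8: attendance < 7415 or away_pts < 91 → 700
game_id=9: attendance < 7415 or away_pts < 91 → 810
game_id=10: attendance < 8598 → -121
game_id=11: attendance < 7415 or away_pts < 91 → 800
game_id=12: attendance < 7415 or away_pts < 91 → 670
game_id=13: ELSE → 104
game_id=14: ELSE → 125

121, 96, 109, 142, -114, 710, 890, 700, 810, -121, 800, 670, 104, 125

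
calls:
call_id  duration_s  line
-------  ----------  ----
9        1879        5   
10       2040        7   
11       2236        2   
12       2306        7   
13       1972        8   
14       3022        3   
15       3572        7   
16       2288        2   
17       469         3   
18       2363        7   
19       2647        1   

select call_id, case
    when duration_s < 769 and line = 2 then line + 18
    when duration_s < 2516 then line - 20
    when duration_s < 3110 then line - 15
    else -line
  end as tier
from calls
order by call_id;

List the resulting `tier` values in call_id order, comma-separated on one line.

call_id=9: duration_s < 2516 → -15
call_id=10: duration_s < 2516 → -13
call_id=11: duration_s < 2516 → -18
call_id=12: duration_s < 2516 → -13
call_id=13: duration_s < 2516 → -12
call_id=14: duration_s < 3110 → -12
call_id=15: ELSE → -7
call_id=16: duration_s < 2516 → -18
call_id=17: duration_s < 2516 → -17
call_id=18: duration_s < 2516 → -13
call_id=19: duration_s < 3110 → -14

-15, -13, -18, -13, -12, -12, -7, -18, -17, -13, -14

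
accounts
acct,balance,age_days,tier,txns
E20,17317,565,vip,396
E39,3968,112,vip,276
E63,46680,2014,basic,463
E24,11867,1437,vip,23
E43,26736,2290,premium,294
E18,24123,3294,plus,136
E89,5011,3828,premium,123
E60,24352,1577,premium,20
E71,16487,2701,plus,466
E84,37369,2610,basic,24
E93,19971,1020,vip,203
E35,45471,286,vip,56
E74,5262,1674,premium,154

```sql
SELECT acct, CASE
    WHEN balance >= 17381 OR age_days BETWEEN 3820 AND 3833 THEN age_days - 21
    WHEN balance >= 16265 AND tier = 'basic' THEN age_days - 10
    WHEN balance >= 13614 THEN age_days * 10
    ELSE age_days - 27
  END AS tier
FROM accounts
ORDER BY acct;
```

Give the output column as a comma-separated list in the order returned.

3273, 5650, 1410, 265, 85, 2269, 1556, 1993, 27010, 1647, 2589, 3807, 999

acct=E18: balance >= 17381 OR age_days BETWEEN 3820 AND 3833 → 3273
acct=E20: balance >= 13614 → 5650
acct=E24: ELSE → 1410
acct=E35: balance >= 17381 OR age_days BETWEEN 3820 AND 3833 → 265
acct=E39: ELSE → 85
acct=E43: balance >= 17381 OR age_days BETWEEN 3820 AND 3833 → 2269
acct=E60: balance >= 17381 OR age_days BETWEEN 3820 AND 3833 → 1556
acct=E63: balance >= 17381 OR age_days BETWEEN 3820 AND 3833 → 1993
acct=E71: balance >= 13614 → 27010
acct=E74: ELSE → 1647
acct=E84: balance >= 17381 OR age_days BETWEEN 3820 AND 3833 → 2589
acct=E89: balance >= 17381 OR age_days BETWEEN 3820 AND 3833 → 3807
acct=E93: balance >= 17381 OR age_days BETWEEN 3820 AND 3833 → 999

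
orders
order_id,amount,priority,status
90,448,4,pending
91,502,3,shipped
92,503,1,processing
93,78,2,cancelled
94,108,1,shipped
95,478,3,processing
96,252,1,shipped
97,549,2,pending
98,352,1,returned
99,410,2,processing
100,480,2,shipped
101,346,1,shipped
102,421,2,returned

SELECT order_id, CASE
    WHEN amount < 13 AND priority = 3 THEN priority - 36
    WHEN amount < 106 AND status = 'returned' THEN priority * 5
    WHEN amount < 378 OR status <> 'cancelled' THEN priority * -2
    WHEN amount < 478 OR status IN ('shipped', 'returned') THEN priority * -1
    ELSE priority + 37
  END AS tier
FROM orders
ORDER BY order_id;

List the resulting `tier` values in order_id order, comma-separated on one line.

order_id=90: amount < 378 OR status <> 'cancelled' → -8
order_id=91: amount < 378 OR status <> 'cancelled' → -6
order_id=92: amount < 378 OR status <> 'cancelled' → -2
order_id=93: amount < 378 OR status <> 'cancelled' → -4
order_id=94: amount < 378 OR status <> 'cancelled' → -2
order_id=95: amount < 378 OR status <> 'cancelled' → -6
order_id=96: amount < 378 OR status <> 'cancelled' → -2
order_id=97: amount < 378 OR status <> 'cancelled' → -4
order_id=98: amount < 378 OR status <> 'cancelled' → -2
order_id=99: amount < 378 OR status <> 'cancelled' → -4
order_id=100: amount < 378 OR status <> 'cancelled' → -4
order_id=101: amount < 378 OR status <> 'cancelled' → -2
order_id=102: amount < 378 OR status <> 'cancelled' → -4

-8, -6, -2, -4, -2, -6, -2, -4, -2, -4, -4, -2, -4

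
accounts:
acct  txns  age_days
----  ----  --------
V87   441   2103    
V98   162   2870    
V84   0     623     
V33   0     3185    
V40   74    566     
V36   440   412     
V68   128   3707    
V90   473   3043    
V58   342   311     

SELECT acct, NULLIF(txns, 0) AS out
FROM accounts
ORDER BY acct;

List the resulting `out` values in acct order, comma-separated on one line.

NULL, 440, 74, 342, 128, NULL, 441, 473, 162

acct=V33: txns=0 vs 0: equal → NULL
acct=V36: txns=440 vs 0: differ → 440
acct=V40: txns=74 vs 0: differ → 74
acct=V58: txns=342 vs 0: differ → 342
acct=V68: txns=128 vs 0: differ → 128
acct=V84: txns=0 vs 0: equal → NULL
acct=V87: txns=441 vs 0: differ → 441
acct=V90: txns=473 vs 0: differ → 473
acct=V98: txns=162 vs 0: differ → 162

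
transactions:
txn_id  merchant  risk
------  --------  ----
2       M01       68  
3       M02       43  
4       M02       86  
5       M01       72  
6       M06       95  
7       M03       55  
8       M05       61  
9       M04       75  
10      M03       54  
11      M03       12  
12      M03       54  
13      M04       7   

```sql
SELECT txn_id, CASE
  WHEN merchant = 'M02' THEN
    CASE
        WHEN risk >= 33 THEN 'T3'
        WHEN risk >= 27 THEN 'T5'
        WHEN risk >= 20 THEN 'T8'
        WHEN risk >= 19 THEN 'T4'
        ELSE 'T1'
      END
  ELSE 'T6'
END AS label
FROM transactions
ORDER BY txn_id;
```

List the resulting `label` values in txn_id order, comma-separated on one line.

T6, T3, T3, T6, T6, T6, T6, T6, T6, T6, T6, T6

txn_id=2: merchant='M01' → outer ELSE → T6
txn_id=3: merchant='M02' → inner[risk >= 33] → T3
txn_id=4: merchant='M02' → inner[risk >= 33] → T3
txn_id=5: merchant='M01' → outer ELSE → T6
txn_id=6: merchant='M06' → outer ELSE → T6
txn_id=7: merchant='M03' → outer ELSE → T6
txn_id=8: merchant='M05' → outer ELSE → T6
txn_id=9: merchant='M04' → outer ELSE → T6
txn_id=10: merchant='M03' → outer ELSE → T6
txn_id=11: merchant='M03' → outer ELSE → T6
txn_id=12: merchant='M03' → outer ELSE → T6
txn_id=13: merchant='M04' → outer ELSE → T6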